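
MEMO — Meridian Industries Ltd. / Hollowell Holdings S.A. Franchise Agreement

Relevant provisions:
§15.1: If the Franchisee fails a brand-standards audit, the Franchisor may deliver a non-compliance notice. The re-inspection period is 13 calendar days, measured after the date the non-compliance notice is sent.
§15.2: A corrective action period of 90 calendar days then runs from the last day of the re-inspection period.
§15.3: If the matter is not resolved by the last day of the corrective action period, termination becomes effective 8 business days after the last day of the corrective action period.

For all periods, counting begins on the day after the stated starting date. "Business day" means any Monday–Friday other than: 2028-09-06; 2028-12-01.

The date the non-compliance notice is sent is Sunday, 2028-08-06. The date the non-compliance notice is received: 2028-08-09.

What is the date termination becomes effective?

2028-11-29

Adding 13 calendar days to 2028-08-06 gives 2028-08-19, which is the last day of the re-inspection period.
The last day of the corrective action period: 2028-08-19 + 90 days = 2028-11-17.
The date termination becomes effective: 8 business days after Friday, 2028-11-17, skipping weekends — Nov 20, Nov 21, Nov 22, Nov 23, Nov 24, Nov 27, Nov 28, Nov 29 — lands on Wednesday, 2028-11-29.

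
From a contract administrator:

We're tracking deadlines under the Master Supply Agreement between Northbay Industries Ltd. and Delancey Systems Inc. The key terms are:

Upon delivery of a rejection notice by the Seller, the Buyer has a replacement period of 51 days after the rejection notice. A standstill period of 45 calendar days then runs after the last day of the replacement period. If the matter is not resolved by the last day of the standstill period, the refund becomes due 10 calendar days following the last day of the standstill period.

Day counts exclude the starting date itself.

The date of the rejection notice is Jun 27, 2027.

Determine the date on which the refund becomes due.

The last day of the replacement period: 51 calendar days after Jun 27, 2027 is Aug 17, 2027.
The last day of the standstill period: Aug 17, 2027 + 45 days = Oct 1, 2027.
The date on which the refund becomes due: 10 calendar days after Oct 1, 2027 is Oct 11, 2027.

Oct 11, 2027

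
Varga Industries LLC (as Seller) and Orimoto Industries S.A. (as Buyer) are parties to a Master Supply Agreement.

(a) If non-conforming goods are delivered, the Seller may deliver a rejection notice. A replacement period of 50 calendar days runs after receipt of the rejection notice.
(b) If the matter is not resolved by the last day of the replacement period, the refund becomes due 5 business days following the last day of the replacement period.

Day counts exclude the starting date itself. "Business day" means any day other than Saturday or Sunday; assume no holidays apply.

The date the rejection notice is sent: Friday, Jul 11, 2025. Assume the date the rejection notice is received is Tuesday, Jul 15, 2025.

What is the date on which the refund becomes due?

Adding 50 calendar days to Jul 15, 2025 gives Sep 3, 2025, which is the last day of the replacement period.
The date on which the refund becomes due: counting 5 business days from Wednesday, Sep 3, 2025 (Sep 4, Sep 5, Sep 8, Sep 9, Sep 10, skipping weekends) reaches Wednesday, Sep 10, 2025.

Sep 10, 2025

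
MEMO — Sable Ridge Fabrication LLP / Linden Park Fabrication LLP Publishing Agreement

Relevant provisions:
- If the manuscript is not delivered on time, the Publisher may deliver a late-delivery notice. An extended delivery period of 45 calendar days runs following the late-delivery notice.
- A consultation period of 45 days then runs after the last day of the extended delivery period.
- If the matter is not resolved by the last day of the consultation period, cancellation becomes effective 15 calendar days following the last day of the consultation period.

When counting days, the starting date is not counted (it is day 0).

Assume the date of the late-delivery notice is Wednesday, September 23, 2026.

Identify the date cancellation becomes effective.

January 6, 2027

Adding 45 calendar days to September 23, 2026 gives November 7, 2026, which is the last day of the extended delivery period.
The last day of the consultation period: 45 calendar days after November 7, 2026 is December 22, 2026.
The date cancellation becomes effective: 15 calendar days after December 22, 2026 is January 6, 2027.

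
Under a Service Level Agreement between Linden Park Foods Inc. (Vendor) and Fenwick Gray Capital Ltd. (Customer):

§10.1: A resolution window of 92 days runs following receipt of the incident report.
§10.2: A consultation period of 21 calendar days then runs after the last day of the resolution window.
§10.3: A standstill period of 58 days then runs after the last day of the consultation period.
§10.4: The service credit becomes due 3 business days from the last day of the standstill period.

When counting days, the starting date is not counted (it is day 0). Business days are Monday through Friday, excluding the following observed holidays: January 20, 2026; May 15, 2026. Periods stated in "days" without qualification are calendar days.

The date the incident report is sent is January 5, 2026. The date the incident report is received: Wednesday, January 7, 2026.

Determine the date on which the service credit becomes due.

July 1, 2026

The last day of the resolution window: January 7, 2026 + 92 days = April 9, 2026.
Adding 21 calendar days to April 9, 2026 gives April 30, 2026, which is the last day of the consultation period.
The last day of the standstill period: 58 calendar days after April 30, 2026 is June 27, 2026.
The date on which the service credit becomes due: counting 3 business days from Saturday, June 27, 2026 (Jun 29, Jun 30, Jul 1, skipping weekends) reaches Wednesday, July 1, 2026.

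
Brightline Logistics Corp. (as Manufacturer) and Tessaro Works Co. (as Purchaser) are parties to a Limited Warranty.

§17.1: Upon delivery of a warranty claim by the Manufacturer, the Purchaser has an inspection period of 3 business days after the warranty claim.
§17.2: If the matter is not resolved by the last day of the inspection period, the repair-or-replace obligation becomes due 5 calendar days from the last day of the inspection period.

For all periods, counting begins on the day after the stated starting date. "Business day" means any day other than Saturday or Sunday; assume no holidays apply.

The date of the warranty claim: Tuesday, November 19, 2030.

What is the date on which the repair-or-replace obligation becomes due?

The last day of the inspection period: counting 3 business days from Tuesday, November 19, 2030 (Nov 20, Nov 21, Nov 22, skipping weekends) reaches Friday, November 22, 2030.
The date on which the repair-or-replace obligation becomes due: November 22, 2030 + 5 days = November 27, 2030.

November 27, 2030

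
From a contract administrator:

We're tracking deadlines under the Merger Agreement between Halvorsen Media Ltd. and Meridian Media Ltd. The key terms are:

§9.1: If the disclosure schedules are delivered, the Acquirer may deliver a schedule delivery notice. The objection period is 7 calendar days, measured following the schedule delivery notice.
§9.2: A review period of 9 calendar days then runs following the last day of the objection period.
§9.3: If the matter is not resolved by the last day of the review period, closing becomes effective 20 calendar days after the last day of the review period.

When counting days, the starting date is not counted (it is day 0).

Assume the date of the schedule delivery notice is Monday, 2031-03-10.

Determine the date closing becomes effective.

The last day of the objection period: 2031-03-10 + 7 days = 2031-03-17.
Adding 9 calendar days to 2031-03-17 gives 2031-03-26, which is the last day of the review period.
The date closing becomes effective: 2031-03-26 + 20 days = 2031-04-15.

2031-04-15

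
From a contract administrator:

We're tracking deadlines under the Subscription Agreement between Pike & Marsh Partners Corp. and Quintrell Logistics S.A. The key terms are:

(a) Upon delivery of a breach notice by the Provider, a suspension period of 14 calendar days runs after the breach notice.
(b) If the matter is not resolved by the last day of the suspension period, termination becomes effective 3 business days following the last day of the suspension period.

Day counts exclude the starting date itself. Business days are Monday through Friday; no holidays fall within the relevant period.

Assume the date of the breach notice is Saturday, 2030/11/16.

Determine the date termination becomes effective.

Adding 14 calendar days to 2030/11/16 gives 2030/11/30, which is the last day of the suspension period.
The date termination becomes effective: 3 business days after Saturday, 2030/11/30, skipping weekends — Dec 2, Dec 3, Dec 4 — lands on Wednesday, 2030/12/04.

2030/12/04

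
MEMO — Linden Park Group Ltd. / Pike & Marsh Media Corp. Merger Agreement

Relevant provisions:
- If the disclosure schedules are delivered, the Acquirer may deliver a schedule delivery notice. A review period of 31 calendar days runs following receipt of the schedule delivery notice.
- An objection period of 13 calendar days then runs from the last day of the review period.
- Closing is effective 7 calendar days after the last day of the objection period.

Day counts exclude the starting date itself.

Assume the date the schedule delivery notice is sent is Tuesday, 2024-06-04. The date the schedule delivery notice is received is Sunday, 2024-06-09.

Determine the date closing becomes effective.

2024-07-30

The last day of the review period: 31 calendar days after 2024-06-09 is 2024-07-10.
Adding 13 calendar days to 2024-07-10 gives 2024-07-23, which is the last day of the objection period.
The date closing becomes effective: 7 calendar days after 2024-07-23 is 2024-07-30.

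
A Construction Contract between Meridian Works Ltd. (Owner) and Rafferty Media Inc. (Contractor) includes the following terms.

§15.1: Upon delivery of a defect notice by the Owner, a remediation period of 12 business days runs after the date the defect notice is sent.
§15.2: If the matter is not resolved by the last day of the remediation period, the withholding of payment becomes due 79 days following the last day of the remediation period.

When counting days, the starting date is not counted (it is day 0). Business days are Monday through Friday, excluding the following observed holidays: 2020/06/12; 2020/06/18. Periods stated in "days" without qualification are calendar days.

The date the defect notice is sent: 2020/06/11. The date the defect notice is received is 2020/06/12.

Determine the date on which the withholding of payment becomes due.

2020/09/18

The last day of the remediation period: counting 12 business days from Thursday, 2020/06/11 (Jun 15, Jun 16, Jun 17, Jun 19, …, Jun 29, Jun 30, Jul 1, skipping weekends and the listed holidays on Jun 12, Jun 18) reaches Wednesday, 2020/07/01.
Adding 79 calendar days to 2020/07/01 gives 2020/09/18, which is the date on which the withholding of payment becomes due.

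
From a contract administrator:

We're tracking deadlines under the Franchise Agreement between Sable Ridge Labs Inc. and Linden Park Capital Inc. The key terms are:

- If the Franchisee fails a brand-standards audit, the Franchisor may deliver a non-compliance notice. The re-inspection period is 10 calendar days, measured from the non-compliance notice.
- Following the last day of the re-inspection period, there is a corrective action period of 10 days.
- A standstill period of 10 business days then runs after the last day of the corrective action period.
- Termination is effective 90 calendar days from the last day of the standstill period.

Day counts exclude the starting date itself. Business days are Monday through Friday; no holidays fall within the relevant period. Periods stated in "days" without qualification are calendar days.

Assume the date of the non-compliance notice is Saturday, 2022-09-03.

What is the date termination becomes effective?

The last day of the re-inspection period: 2022-09-03 + 10 days = 2022-09-13.
Adding 10 calendar days to 2022-09-13 gives 2022-09-23, which is the last day of the corrective action period.
The last day of the standstill period: counting 10 business days from Friday, 2022-09-23 (Sep 26, Sep 27, Sep 28, Sep 29, Sep 30, Oct 3, Oct 4, Oct 5, Oct 6, Oct 7, skipping weekends) reaches Friday, 2022-10-07.
Adding 90 calendar days to 2022-10-07 gives 2023-01-05, which is the date termination becomes effective.

2023-01-05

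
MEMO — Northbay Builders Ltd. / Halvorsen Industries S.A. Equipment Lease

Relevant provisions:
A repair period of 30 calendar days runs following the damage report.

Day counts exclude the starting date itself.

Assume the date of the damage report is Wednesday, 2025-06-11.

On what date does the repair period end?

2025-07-11

Adding 30 calendar days to 2025-06-11 gives 2025-07-11, which is the last day of the repair period.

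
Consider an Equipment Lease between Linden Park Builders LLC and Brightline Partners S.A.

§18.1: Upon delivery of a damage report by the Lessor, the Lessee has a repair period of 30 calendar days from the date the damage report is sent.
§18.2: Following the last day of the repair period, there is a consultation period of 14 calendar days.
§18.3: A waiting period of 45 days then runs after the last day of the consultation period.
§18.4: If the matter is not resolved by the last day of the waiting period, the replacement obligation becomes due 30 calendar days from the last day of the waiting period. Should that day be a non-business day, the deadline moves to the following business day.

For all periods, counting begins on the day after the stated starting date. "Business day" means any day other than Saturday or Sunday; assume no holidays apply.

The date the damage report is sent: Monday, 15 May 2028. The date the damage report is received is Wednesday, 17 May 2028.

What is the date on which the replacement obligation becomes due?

11 September 2028

The last day of the repair period: 15 May 2028 + 30 days = 14 June 2028.
Adding 14 calendar days to 14 June 2028 gives 28 June 2028, which is the last day of the consultation period.
The last day of the waiting period: 45 calendar days after 28 June 2028 is 12 August 2028.
The date on which the replacement obligation becomes due: 30 calendar days after 12 August 2028 is 11 September 2028. 11 September 2028 is a Monday, so no roll-forward applies.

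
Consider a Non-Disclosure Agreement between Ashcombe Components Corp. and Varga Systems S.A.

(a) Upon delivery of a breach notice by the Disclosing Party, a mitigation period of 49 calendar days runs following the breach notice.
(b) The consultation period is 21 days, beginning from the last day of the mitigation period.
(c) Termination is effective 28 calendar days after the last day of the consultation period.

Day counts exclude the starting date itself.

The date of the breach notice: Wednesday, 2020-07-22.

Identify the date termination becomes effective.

The last day of the mitigation period: 2020-07-22 + 49 days = 2020-09-09.
The last day of the consultation period: 21 calendar days after 2020-09-09 is 2020-09-30.
The date termination becomes effective: 28 calendar days after 2020-09-30 is 2020-10-28.

2020-10-28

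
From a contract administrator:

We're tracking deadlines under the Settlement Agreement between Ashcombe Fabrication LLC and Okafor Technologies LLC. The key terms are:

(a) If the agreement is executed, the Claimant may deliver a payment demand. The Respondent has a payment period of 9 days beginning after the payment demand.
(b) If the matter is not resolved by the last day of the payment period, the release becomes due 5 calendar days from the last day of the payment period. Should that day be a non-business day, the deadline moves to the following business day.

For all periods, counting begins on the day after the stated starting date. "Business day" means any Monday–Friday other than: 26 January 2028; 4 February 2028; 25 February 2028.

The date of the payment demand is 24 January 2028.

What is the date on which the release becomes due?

7 February 2028

Adding 9 calendar days to 24 January 2028 gives 2 February 2028, which is the last day of the payment period.
The date on which the release becomes due: 5 calendar days after 2 February 2028 is 7 February 2028. 7 February 2028 is a Monday and is not a listed holiday, so no roll-forward applies.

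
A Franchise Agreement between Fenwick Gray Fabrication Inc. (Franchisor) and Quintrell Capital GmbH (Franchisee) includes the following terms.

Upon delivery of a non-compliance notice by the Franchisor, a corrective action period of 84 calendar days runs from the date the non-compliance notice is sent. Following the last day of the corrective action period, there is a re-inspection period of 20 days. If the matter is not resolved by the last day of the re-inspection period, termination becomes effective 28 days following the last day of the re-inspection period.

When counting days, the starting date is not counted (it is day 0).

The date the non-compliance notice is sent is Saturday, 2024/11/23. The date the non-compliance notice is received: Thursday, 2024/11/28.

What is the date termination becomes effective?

The last day of the corrective action period: 84 calendar days after 2024/11/23 is 2025/02/15.
The last day of the re-inspection period: 2025/02/15 + 20 days = 2025/03/07.
The date termination becomes effective: 28 calendar days after 2025/03/07 is 2025/04/04.

2025/04/04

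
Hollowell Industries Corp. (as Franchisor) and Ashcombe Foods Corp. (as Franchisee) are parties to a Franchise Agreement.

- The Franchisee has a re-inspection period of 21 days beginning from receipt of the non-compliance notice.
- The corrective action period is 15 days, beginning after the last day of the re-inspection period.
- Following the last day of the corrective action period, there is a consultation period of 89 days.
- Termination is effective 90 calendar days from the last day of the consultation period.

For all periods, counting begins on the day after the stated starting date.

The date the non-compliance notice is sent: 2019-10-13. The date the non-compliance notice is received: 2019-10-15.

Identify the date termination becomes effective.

2020-05-17

The last day of the re-inspection period: 2019-10-15 + 21 days = 2019-11-05.
The last day of the corrective action period: 2019-11-05 + 15 days = 2019-11-20.
Adding 89 calendar days to 2019-11-20 gives 2020-02-17, which is the last day of the consultation period.
The date termination becomes effective: 90 calendar days after 2020-02-17 is 2020-05-17.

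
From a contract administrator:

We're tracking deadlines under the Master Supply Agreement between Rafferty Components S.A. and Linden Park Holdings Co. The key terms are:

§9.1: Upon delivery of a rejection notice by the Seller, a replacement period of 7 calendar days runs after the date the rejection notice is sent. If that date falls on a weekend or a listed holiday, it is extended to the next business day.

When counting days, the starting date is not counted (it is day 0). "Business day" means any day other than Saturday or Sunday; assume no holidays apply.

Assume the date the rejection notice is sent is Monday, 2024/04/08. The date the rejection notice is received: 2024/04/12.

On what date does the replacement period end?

The last day of the replacement period: 2024/04/08 + 7 days = 2024/04/15. 2024/04/15 is a Monday, so no roll-forward applies.

2024/04/15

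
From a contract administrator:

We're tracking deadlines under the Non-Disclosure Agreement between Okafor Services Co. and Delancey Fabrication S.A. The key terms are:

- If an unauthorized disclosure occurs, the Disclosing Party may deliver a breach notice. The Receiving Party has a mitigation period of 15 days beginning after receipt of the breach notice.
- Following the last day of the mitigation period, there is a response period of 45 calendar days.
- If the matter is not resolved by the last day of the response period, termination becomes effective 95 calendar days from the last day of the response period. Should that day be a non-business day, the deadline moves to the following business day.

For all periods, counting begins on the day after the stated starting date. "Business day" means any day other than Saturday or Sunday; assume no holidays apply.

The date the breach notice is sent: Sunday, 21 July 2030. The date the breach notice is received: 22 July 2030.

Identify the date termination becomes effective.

24 December 2030

The last day of the mitigation period: 15 calendar days after 22 July 2030 is 6 August 2030.
Adding 45 calendar days to 6 August 2030 gives 20 September 2030, which is the last day of the response period.
Adding 95 calendar days to 20 September 2030 gives 24 December 2030, which is the date termination becomes effective. 24 December 2030 is a Tuesday, so no roll-forward applies.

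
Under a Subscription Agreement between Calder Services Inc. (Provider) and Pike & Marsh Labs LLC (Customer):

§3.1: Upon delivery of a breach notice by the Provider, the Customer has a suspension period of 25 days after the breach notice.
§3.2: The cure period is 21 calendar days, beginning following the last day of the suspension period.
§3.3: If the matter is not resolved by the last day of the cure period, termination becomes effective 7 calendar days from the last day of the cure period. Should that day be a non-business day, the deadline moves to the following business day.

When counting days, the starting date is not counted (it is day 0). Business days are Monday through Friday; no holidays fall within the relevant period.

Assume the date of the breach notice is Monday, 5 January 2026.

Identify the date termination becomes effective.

27 February 2026

The last day of the suspension period: 5 January 2026 + 25 days = 30 January 2026.
Adding 21 calendar days to 30 January 2026 gives 20 February 2026, which is the last day of the cure period.
The date termination becomes effective: 7 calendar days after 20 February 2026 is 27 February 2026. 27 February 2026 is a Friday, so no roll-forward applies.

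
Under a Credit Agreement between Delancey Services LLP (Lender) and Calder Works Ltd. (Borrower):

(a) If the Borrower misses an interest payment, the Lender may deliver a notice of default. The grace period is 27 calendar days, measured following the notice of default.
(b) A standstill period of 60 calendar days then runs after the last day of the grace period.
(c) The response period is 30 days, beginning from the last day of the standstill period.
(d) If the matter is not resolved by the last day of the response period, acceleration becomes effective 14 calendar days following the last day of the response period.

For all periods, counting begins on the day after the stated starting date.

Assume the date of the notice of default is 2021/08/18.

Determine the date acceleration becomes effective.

2021/12/27

The last day of the grace period: 2021/08/18 + 27 days = 2021/09/14.
The last day of the standstill period: 2021/09/14 + 60 days = 2021/11/13.
The last day of the response period: 30 calendar days after 2021/11/13 is 2021/12/13.
The date acceleration becomes effective: 14 calendar days after 2021/12/13 is 2021/12/27.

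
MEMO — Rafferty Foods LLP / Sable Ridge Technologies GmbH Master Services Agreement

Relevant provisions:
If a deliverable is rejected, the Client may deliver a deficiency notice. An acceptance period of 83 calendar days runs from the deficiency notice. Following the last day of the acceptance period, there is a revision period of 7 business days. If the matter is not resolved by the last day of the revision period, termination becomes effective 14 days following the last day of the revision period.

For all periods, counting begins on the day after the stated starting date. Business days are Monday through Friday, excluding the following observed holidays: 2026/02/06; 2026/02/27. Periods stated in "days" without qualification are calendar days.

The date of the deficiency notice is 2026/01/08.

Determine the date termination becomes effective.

2026/04/24

Adding 83 calendar days to 2026/01/08 gives 2026/04/01, which is the last day of the acceptance period.
The last day of the revision period: counting 7 business days from Wednesday, 2026/04/01 (Apr 2, Apr 3, Apr 6, Apr 7, Apr 8, Apr 9, Apr 10, skipping weekends) reaches Friday, 2026/04/10.
Adding 14 calendar days to 2026/04/10 gives 2026/04/24, which is the date termination becomes effective.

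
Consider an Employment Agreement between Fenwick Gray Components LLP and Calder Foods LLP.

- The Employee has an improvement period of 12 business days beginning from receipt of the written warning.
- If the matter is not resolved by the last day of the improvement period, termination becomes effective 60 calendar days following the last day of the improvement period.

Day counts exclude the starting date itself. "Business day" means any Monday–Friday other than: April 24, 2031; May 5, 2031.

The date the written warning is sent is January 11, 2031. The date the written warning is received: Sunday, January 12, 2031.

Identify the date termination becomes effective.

From Sunday, January 12, 2031, 12 business days (Jan 13, Jan 14, Jan 15, Jan 16, …, Jan 24, Jan 27, Jan 28, skipping weekends) brings us to Tuesday, January 28, 2031, which is the last day of the improvement period.
The date termination becomes effective: 60 calendar days after January 28, 2031 is March 29, 2031.

March 29, 2031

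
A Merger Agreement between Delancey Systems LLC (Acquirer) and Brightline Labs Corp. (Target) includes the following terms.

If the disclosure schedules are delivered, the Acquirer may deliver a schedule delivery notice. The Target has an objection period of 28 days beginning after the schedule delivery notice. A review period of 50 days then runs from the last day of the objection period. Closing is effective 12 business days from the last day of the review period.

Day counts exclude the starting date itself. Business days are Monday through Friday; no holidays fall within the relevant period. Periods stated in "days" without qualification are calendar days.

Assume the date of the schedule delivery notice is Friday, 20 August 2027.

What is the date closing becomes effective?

The last day of the objection period: 28 calendar days after 20 August 2027 is 17 September 2027.
The last day of the review period: 17 September 2027 + 50 days = 6 November 2027.
The date closing becomes effective: counting 12 business days from Saturday, 6 November 2027 (Nov 8, Nov 9, Nov 10, Nov 11, …, Nov 19, Nov 22, Nov 23, skipping weekends) reaches Tuesday, 23 November 2027.

23 November 2027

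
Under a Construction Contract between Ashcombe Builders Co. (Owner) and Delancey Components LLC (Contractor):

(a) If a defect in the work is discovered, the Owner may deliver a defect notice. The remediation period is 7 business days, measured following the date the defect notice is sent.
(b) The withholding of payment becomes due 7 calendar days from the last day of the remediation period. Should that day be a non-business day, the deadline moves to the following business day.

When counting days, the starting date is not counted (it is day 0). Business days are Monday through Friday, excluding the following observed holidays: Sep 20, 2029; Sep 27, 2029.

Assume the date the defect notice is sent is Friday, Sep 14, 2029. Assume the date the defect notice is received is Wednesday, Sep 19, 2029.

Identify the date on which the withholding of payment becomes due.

From Friday, Sep 14, 2029, 7 business days (Sep 17, Sep 18, Sep 19, Sep 21, Sep 24, Sep 25, Sep 26, skipping weekends and the listed holiday on Sep 20) brings us to Wednesday, Sep 26, 2029, which is the last day of the remediation period.
Adding 7 calendar days to Sep 26, 2029 gives Oct 3, 2029, which is the date on which the withholding of payment becomes due. Oct 3, 2029 is a Wednesday and is not a listed holiday, so no roll-forward applies.

Oct 3, 2029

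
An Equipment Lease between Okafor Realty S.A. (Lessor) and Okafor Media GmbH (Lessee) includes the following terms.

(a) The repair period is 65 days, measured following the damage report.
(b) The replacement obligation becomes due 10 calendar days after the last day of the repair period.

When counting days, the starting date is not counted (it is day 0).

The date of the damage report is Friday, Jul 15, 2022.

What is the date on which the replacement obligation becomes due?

Sep 28, 2022

The last day of the repair period: Jul 15, 2022 + 65 days = Sep 18, 2022.
The date on which the replacement obligation becomes due: 10 calendar days after Sep 18, 2022 is Sep 28, 2022.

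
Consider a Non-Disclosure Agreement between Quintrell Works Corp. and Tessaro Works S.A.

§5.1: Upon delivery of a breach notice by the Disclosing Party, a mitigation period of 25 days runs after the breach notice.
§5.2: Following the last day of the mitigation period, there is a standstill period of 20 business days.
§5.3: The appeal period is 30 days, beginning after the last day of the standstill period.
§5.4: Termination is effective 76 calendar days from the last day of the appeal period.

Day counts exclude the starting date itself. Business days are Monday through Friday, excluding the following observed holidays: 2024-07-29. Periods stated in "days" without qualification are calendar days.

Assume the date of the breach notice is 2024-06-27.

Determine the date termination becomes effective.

The last day of the mitigation period: 25 calendar days after 2024-06-27 is 2024-07-22.
The last day of the standstill period: counting 20 business days from Monday, 2024-07-22 (Jul 23, Jul 24, Jul 25, Jul 26, …, Aug 16, Aug 19, Aug 20, skipping weekends and the listed holiday on Jul 29) reaches Tuesday, 2024-08-20.
Adding 30 calendar days to 2024-08-20 gives 2024-09-19, which is the last day of the appeal period.
Adding 76 calendar days to 2024-09-19 gives 2024-12-04, which is the date termination becomes effective.

2024-12-04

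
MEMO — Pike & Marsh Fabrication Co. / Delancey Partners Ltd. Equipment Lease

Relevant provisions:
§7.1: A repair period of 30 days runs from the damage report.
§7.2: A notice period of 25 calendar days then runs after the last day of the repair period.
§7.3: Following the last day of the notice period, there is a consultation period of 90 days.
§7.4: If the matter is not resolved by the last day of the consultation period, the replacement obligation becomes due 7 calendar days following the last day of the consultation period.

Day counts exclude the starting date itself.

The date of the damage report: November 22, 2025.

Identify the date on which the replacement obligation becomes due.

April 23, 2026

The last day of the repair period: November 22, 2025 + 30 days = December 22, 2025.
Adding 25 calendar days to December 22, 2025 gives January 16, 2026, which is the last day of the notice period.
The last day of the consultation period: 90 calendar days after January 16, 2026 is April 16, 2026.
Adding 7 calendar days to April 16, 2026 gives April 23, 2026, which is the date on which the replacement obligation becomes due.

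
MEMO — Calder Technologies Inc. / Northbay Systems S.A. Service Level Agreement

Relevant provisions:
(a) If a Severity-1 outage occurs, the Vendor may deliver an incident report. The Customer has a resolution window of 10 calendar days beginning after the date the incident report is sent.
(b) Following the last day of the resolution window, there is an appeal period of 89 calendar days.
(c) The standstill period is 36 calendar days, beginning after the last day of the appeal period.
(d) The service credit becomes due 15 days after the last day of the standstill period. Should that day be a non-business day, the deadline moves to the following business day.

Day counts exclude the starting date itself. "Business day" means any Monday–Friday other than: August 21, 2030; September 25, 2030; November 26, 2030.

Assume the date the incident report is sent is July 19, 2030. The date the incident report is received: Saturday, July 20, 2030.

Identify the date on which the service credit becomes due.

December 16, 2030

The last day of the resolution window: July 19, 2030 + 10 days = July 29, 2030.
The last day of the appeal period: 89 calendar days after July 29, 2030 is October 26, 2030.
The last day of the standstill period: 36 calendar days after October 26, 2030 is December 1, 2030.
The date on which the service credit becomes due: December 1, 2030 + 15 days = December 16, 2030. December 16, 2030 is a Monday and is not a listed holiday, so no roll-forward applies.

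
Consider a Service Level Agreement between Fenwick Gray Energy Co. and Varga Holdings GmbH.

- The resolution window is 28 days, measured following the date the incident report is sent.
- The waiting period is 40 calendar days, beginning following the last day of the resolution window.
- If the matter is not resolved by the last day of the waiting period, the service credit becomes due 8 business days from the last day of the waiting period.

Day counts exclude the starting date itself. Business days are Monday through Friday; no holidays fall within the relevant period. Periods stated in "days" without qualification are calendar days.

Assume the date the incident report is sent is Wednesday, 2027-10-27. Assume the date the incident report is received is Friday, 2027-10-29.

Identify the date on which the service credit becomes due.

2028-01-13

The last day of the resolution window: 28 calendar days after 2027-10-27 is 2027-11-24.
The last day of the waiting period: 2027-11-24 + 40 days = 2028-01-03.
From Monday, 2028-01-03, 8 business days (Jan 4, Jan 5, Jan 6, Jan 7, Jan 10, Jan 11, Jan 12, Jan 13, skipping weekends) brings us to Thursday, 2028-01-13, which is the date on which the service credit becomes due.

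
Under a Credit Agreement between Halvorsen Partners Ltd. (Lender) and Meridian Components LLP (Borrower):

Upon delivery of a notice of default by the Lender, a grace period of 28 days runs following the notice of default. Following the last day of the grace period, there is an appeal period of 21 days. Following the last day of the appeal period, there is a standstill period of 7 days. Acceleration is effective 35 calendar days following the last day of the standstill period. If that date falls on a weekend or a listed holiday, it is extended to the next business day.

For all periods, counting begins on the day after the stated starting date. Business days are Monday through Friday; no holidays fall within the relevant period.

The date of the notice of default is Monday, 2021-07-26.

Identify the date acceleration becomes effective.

2021-10-25

The last day of the grace period: 2021-07-26 + 28 days = 2021-08-23.
The last day of the appeal period: 2021-08-23 + 21 days = 2021-09-13.
The last day of the standstill period: 2021-09-13 + 7 days = 2021-09-20.
The date acceleration becomes effective: 2021-09-20 + 35 days = 2021-10-25. 2021-10-25 is a Monday, so no roll-forward applies.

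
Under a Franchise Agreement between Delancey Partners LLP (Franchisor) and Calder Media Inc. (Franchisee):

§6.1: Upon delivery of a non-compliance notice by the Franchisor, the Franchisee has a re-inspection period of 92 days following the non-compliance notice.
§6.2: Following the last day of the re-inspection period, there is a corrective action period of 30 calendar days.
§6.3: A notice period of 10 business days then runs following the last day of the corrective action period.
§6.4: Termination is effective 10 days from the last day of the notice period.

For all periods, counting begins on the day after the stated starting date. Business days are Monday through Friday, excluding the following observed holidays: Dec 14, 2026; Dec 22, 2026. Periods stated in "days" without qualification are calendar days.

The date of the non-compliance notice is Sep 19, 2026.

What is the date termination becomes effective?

Adding 92 calendar days to Sep 19, 2026 gives Dec 20, 2026, which is the last day of the re-inspection period.
Adding 30 calendar days to Dec 20, 2026 gives Jan 19, 2027, which is the last day of the corrective action period.
From Tuesday, Jan 19, 2027, 10 business days (Jan 20, Jan 21, Jan 22, Jan 25, Jan 26, Jan 27, Jan 28, Jan 29, Feb 1, Feb 2, skipping weekends) brings us to Tuesday, Feb 2, 2027, which is the last day of the notice period.
The date termination becomes effective: 10 calendar days after Feb 2, 2027 is Feb 12, 2027.

Feb 12, 2027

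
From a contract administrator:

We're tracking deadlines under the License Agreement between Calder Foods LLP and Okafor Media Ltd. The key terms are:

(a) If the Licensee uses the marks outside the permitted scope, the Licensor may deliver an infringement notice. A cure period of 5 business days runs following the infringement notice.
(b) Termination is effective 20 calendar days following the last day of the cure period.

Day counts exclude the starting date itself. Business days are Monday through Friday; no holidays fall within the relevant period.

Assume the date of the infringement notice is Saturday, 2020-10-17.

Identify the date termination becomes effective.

The last day of the cure period: counting 5 business days from Saturday, 2020-10-17 (Oct 19, Oct 20, Oct 21, Oct 22, Oct 23, skipping weekends) reaches Friday, 2020-10-23.
Adding 20 calendar days to 2020-10-23 gives 2020-11-12, which is the date termination becomes effective.

2020-11-12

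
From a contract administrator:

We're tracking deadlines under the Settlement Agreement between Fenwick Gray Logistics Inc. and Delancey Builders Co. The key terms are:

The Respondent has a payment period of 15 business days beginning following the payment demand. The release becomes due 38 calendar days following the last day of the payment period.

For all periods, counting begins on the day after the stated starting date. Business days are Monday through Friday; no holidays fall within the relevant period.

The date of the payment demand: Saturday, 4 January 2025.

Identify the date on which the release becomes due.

3 March 2025

From Saturday, 4 January 2025, 15 business days (Jan 6, Jan 7, Jan 8, Jan 9, …, Jan 22, Jan 23, Jan 24, skipping weekends) brings us to Friday, 24 January 2025, which is the last day of the payment period.
The date on which the release becomes due: 38 calendar days after 24 January 2025 is 3 March 2025.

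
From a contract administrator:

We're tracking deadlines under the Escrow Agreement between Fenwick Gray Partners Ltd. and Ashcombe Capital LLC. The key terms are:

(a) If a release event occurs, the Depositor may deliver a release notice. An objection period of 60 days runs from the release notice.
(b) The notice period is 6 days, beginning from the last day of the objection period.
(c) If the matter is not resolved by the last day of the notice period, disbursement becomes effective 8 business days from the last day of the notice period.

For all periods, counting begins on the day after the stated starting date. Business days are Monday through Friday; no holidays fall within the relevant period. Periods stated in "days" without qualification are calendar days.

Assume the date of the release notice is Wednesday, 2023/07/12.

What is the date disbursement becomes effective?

The last day of the objection period: 60 calendar days after 2023/07/12 is 2023/09/10.
The last day of the notice period: 6 calendar days after 2023/09/10 is 2023/09/16.
The date disbursement becomes effective: counting 8 business days from Saturday, 2023/09/16 (Sep 18, Sep 19, Sep 20, Sep 21, Sep 22, Sep 25, Sep 26, Sep 27, skipping weekends) reaches Wednesday, 2023/09/27.

2023/09/27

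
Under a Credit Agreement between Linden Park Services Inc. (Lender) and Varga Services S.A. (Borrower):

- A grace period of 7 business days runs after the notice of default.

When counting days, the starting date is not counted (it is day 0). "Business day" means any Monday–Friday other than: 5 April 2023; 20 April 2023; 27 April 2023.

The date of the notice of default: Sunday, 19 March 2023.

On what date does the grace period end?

28 March 2023

The last day of the grace period: 7 business days after Sunday, 19 March 2023, skipping weekends — Mar 20, Mar 21, Mar 22, Mar 23, Mar 24, Mar 27, Mar 28 — lands on Tuesday, 28 March 2023.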